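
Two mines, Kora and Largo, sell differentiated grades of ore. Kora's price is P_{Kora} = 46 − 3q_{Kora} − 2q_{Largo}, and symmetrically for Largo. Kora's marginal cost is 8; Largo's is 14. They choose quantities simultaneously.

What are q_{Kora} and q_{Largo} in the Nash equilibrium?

Mine Kora's profit: π = q_{Kora}(46 − 3q_{Kora} − 2q_{Largo}) − 8q_{Kora}.
∂π/∂q_{Kora} = 38 − 6q_{Kora} − 2q_{Largo} = 0 ⇒ q_{Kora} = 19/3 − (1/3)q_{Largo}.
Similarly q_{Largo} = 16/3 − (1/3)q_{Kora}.
Solving the two reaction functions simultaneously: (1 − (−1/3)(−1/3))q_{Kora} = 19/3 − (1/3)·(16/3), so (8/9)q_{Kora} = 41/9 and q_{Kora} = 5.125.
Then q_{Largo} = 16/3 − (1/3)·5.125 = 3.625.

5.125, 3.625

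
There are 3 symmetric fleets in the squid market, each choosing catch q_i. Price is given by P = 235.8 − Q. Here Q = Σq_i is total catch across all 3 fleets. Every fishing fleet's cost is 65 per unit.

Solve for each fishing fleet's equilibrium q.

42.7

A representative fishing fleet's profit is π_i = q_i(235.8 − Q) − 65q_i, with Q = q_i + Σ_{j≠i} q_j.
First-order condition: 170.8 − 2q_i − Σ_{j≠i} q_j = 0.
In a symmetric equilibrium every fishing fleet chooses the same q, so Σ_{j≠i} q_j = 2q. The condition becomes 170.8 − 4q = 0, giving q = 170.8/4 = 42.7.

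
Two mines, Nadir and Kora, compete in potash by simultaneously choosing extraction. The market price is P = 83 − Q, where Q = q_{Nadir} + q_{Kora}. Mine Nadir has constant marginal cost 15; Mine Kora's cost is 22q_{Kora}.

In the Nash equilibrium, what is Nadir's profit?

625

Mine Nadir's profit: π = q_{Nadir}(83 − (q_{Nadir} + q_{Kora})) − 15q_{Nadir}.
∂π/∂q_{Nadir} = 68 − 2q_{Nadir} − q_{Kora} = 0, so q_{Nadir} = 34 − 0.5q_{Kora}.
By the same steps for Kora: q_{Kora} = 30.5 − 0.5q_{Nadir}.
Solving the two reaction functions simultaneously: (1 − (−0.5)(−0.5))q_{Nadir} = 34 − 0.5·30.5, so 0.75q_{Nadir} = 18.75 and q_{Nadir} = 25.
Then q_{Kora} = 30.5 − 0.5·25 = 18.
Price P = 83 − 43 = 40.
Nadir's profit: (40 − 15)·25 = 625.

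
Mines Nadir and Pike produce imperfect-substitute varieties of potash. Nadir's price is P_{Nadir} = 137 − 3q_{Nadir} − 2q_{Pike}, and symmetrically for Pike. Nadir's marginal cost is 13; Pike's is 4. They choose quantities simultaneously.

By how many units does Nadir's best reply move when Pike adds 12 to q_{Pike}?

-4

Mine Nadir's profit: π = q_{Nadir}(137 − 3q_{Nadir} − 2q_{Pike}) − 13q_{Nadir}.
∂π/∂q_{Nadir} = 124 − 6q_{Nadir} − 2q_{Pike} = 0 ⇒ q_{Nadir} = 62/3 − (1/3)q_{Pike}.
The reaction-function slope is −1/3, so a 12-unit rise in q_{Pike} moves q_{Nadir} by −1/3 × 12 = −4. Nadir's best response falls — the actions are strategic substitutes.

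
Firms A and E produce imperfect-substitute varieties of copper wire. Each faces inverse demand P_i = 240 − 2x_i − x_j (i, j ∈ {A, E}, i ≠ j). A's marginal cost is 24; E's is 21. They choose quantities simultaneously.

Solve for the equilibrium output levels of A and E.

Firm A's profit: π = x_A(240 − 2x_A − x_E) − 24x_A.
∂π/∂x_A = 216 − 4x_A − x_E = 0 ⇒ x_A = 54 − 0.25x_E.
Similarly x_E = 54.75 − 0.25x_A.
Solving the two reaction functions simultaneously: (1 − (−0.25)(−0.25))x_A = 54 − 0.25·54.75, so 0.9375x_A = 40.3125 and x_A = 43.
Then x_E = 54.75 − 0.25·43 = 44.

43, 44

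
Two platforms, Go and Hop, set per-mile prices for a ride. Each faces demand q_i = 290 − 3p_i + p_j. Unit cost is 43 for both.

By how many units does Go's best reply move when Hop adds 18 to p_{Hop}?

3

Go's profit: π = (p_{Go} − 43)(290 − 3p_{Go} + p_{Hop}).
∂π/∂p_{Go} = 419 − 6p_{Go} + p_{Hop} = 0 ⇒ p_{Go} = 419/6 + (1/6)p_{Hop}.
The reaction-function slope is 1/6, so an 18-unit rise in p_{Hop} moves p_{Go} by 1/6 × 18 = 3. Go's best response rises — the actions are strategic complements.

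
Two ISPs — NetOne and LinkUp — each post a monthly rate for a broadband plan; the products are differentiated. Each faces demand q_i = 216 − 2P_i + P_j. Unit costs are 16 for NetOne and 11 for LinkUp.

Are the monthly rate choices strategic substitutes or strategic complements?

NetOne's profit: π = (P_{NetOne} − 16)(216 − 2P_{NetOne} + P_{LinkUp}).
∂π/∂P_{NetOne} = 248 − 4P_{NetOne} + P_{LinkUp} = 0 ⇒ P_{NetOne} = 62 + 0.25P_{LinkUp}.
The best-response slope dP_{NetOne}/dP_{LinkUp} = 0.25 > 0: the reaction function is upward-sloping, so the choices are strategic complements.

strategic complements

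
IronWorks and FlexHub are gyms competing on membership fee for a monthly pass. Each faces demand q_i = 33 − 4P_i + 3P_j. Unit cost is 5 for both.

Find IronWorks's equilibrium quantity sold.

IronWorks's profit: π = (P_{IronWorks} − 5)(33 − 4P_{IronWorks} + 3P_{FlexHub}).
∂π/∂P_{IronWorks} = 53 − 8P_{IronWorks} + 3P_{FlexHub} = 0 ⇒ P_{IronWorks} = 6.625 + 0.375P_{FlexHub}.
The game is symmetric, so in equilibrium P_{FlexHub} = P_{IronWorks}: the reaction function gives 0.625P_{IronWorks} = 6.625, hence P_{IronWorks} = 10.6.
q_{IronWorks} = 33 − 4·10.6 + 3·10.6 = 22.4.

22.4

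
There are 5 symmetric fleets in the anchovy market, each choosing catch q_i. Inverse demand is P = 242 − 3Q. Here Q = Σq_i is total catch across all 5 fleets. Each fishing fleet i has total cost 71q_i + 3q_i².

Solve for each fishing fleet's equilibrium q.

A representative fishing fleet's profit is π_i = q_i(242 − 3Q) − 71q_i − 3q_i², with Q = q_i + Σ_{j≠i} q_j.
First-order condition: 171 − 12q_i − 3Σ_{j≠i} q_j = 0.
Imposing symmetry (q_j = q for all j) turns Σ_{j≠i} q_j into 4q, so 171 = 24q and q = 7.125.

7.125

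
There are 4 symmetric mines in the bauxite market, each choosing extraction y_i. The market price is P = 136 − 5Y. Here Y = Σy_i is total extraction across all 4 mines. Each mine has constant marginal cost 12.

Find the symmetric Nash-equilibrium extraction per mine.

A representative mine's profit is π_i = y_i(136 − 5Y) − 12y_i, with Y = y_i + Σ_{j≠i} y_j.
First-order condition: 124 − 10y_i − 5Σ_{j≠i} y_j = 0.
Imposing symmetry (y_j = y for all j) turns Σ_{j≠i} y_j into 3y, so 124 = 25y and y = 4.96.

4.96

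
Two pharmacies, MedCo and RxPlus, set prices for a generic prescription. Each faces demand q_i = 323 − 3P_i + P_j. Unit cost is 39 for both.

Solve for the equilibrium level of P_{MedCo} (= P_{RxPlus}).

MedCo's profit: π = (P_{MedCo} − 39)(323 − 3P_{MedCo} + P_{RxPlus}).
∂π/∂P_{MedCo} = 440 − 6P_{MedCo} + P_{RxPlus} = 0 ⇒ P_{MedCo} = 220/3 + (1/6)P_{RxPlus}.
Setting P_{MedCo} = P_{RxPlus} in the reaction function: P_{MedCo} = 220/3 + (1/6)P_{MedCo}, so P_{MedCo} = (220/3) / (5/6) = 88.

88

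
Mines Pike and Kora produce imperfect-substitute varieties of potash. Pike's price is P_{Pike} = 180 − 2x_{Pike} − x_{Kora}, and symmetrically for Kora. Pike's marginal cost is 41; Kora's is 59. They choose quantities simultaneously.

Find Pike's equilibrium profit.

Mine Pike's profit: π = x_{Pike}(180 − 2x_{Pike} − x_{Kora}) − 41x_{Pike}.
∂π/∂x_{Pike} = 139 − 4x_{Pike} − x_{Kora} = 0 ⇒ x_{Pike} = 34.75 − 0.25x_{Kora}.
Similarly x_{Kora} = 30.25 − 0.25x_{Pike}.
Substituting the second reaction function into the first: x_{Pike} = 34.75 − 0.25(30.25 − 0.25x_{Pike}), which gives 0.9375x_{Pike} = 27.1875 ⇒ x_{Pike} = 29.
Then x_{Kora} = 30.25 − 0.25·29 = 23.
P_{Pike} = 180 − 2·29 − 23 = 99.
Profit = (99 − 41)·29 = 1682.

1682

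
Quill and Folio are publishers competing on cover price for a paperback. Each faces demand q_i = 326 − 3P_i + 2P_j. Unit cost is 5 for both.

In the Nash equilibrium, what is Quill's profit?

19320.1875

Quill's profit: π = (P_{Quill} − 5)(326 − 3P_{Quill} + 2P_{Folio}).
∂π/∂P_{Quill} = 341 − 6P_{Quill} + 2P_{Folio} = 0 ⇒ P_{Quill} = 341/6 + (1/3)P_{Folio}.
By symmetry P_{Folio} = P_{Quill}; substituting into the reaction function, (2/3)P_{Quill} = 341/6 and P_{Quill} = 85.25.
q_{Quill} = 326 − 3·85.25 + 2·85.25 = 240.75.
Profit = (85.25 − 5)·240.75 = 19320.1875.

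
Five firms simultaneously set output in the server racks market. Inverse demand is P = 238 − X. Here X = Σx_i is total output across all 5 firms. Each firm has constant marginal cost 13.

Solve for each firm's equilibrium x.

37.5

A representative firm's profit is π_i = x_i(238 − X) − 13x_i, with X = x_i + Σ_{j≠i} x_j.
First-order condition: 225 − 2x_i − Σ_{j≠i} x_j = 0.
In a symmetric equilibrium every firm chooses the same x, so Σ_{j≠i} x_j = 4x. The condition becomes 225 − 6x = 0, giving x = 225/6 = 37.5.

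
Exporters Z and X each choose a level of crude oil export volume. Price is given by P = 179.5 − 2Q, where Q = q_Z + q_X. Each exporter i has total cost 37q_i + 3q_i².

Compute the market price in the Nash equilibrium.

132

Exporter Z's profit: π = q_Z(179.5 − 2(q_Z + q_X)) − 37q_Z − 3q_Z².
∂π/∂q_Z = 142.5 − 10q_Z − 2q_X = 0, so q_Z = 14.25 − 0.2q_X.
The game is symmetric, so in equilibrium q_X = q_Z: the reaction function gives 1.2q_Z = 14.25, hence q_Z = 11.875.
Equilibrium price: P = 179.5 − 2·23.75 = 132.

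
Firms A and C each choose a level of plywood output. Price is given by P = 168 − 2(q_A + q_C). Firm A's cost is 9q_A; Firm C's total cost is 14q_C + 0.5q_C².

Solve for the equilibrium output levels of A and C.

30.4375, 18.625

Firm A's profit: π = q_A(168 − 2(q_A + q_C)) − 9q_A.
∂π/∂q_A = 159 − 4q_A − 2q_C = 0, so q_A = 39.75 − 0.5q_C.
For C: ∂π/∂q_C = 154 − 5q_C − 2q_A = 0 ⇒ q_C = 30.8 − 0.4q_A.
Substituting the second reaction function into the first: q_A = 39.75 − 0.5(30.8 − 0.4q_A), which gives 0.8q_A = 24.35 ⇒ q_A = 30.4375.
Then q_C = 30.8 − 0.4·30.4375 = 18.625.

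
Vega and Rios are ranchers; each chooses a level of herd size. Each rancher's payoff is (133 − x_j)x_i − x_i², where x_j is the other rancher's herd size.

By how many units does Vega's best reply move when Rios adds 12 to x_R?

-6

Vega's payoff is (133 − x_R)x_V − x_V².
∂π/∂x_V = 133 − x_R − 2x_V = 0, so x_V = 66.5 − 0.5x_R.
The reaction-function slope is −0.5, so a 12-unit rise in x_R moves x_V by −0.5 × 12 = −6. Vega's best response falls — the actions are strategic substitutes.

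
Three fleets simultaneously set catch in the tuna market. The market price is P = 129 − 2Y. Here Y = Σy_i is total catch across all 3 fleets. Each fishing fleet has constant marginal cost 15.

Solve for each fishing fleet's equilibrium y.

14.25

A representative fishing fleet's profit is π_i = y_i(129 − 2Y) − 15y_i, with Y = y_i + Σ_{j≠i} y_j.
First-order condition: 114 − 4y_i − 2Σ_{j≠i} y_j = 0.
With identical fishing fleets, set every y_j = y: then 114 − 4y − 4y = 0, i.e. y = 114/8 = 14.25.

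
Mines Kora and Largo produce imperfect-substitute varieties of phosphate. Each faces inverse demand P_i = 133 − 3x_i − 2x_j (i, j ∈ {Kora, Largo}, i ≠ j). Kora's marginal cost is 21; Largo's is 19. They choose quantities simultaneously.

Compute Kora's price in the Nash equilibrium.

62.625

Mine Kora's profit: π = x_{Kora}(133 − 3x_{Kora} − 2x_{Largo}) − 21x_{Kora}.
∂π/∂x_{Kora} = 112 − 6x_{Kora} − 2x_{Largo} = 0 ⇒ x_{Kora} = 56/3 − (1/3)x_{Largo}.
Similarly x_{Largo} = 19 − (1/3)x_{Kora}.
Solving the two reaction functions simultaneously: (1 − (−1/3)(−1/3))x_{Kora} = 56/3 − (1/3)·19, so (8/9)x_{Kora} = 37/3 and x_{Kora} = 13.875.
Then x_{Largo} = 19 − (1/3)·13.875 = 14.375.
P_{Kora} = 133 − 3·13.875 − 2·14.375 = 62.625.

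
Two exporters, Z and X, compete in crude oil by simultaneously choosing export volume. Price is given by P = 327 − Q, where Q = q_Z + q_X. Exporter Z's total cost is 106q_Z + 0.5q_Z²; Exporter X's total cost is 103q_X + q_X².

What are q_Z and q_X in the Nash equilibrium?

60, 41

Exporter Z's profit: π = q_Z(327 − (q_Z + q_X)) − 106q_Z − 0.5q_Z².
∂π/∂q_Z = 221 − 3q_Z − q_X = 0, so q_Z = 221/3 − (1/3)q_X.
For X: ∂π/∂q_X = 224 − 4q_X − q_Z = 0 ⇒ q_X = 56 − 0.25q_Z.
Solving the two reaction functions simultaneously: (1 − (−1/3)(−0.25))q_Z = 221/3 − (1/3)·56, so (11/12)q_Z = 55 and q_Z = 60.
Then q_X = 56 − 0.25·60 = 41.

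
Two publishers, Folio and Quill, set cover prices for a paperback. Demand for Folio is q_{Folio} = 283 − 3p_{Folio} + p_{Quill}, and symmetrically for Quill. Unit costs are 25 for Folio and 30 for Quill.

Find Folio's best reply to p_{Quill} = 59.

Folio's profit: π = (p_{Folio} − 25)(283 − 3p_{Folio} + p_{Quill}).
∂π/∂p_{Folio} = 358 − 6p_{Folio} + p_{Quill} = 0 ⇒ p_{Folio} = 179/3 + (1/6)p_{Quill}.
At p_{Quill} = 59: p_{Folio} = 179/3 + (1/6)·59 = 69.5.

69.5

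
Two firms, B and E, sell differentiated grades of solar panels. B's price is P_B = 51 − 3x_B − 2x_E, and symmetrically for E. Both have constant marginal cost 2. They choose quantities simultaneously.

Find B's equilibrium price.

20.375

Firm B's profit: π = x_B(51 − 3x_B − 2x_E) − 2x_B.
∂π/∂x_B = 49 − 6x_B − 2x_E = 0 ⇒ x_B = 49/6 − (1/3)x_E.
The game is symmetric, so in equilibrium x_E = x_B: the reaction function gives (4/3)x_B = 49/6, hence x_B = 6.125.
P_B = 51 − 3·6.125 − 2·6.125 = 20.375.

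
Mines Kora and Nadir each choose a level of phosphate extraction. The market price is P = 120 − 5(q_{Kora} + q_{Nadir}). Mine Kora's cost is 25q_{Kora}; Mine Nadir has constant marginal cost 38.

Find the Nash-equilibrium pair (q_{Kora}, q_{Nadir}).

Mine Kora's profit: π = q_{Kora}(120 − 5(q_{Kora} + q_{Nadir})) − 25q_{Kora}.
∂π/∂q_{Kora} = 95 − 10q_{Kora} − 5q_{Nadir} = 0, so q_{Kora} = 9.5 − 0.5q_{Nadir}.
By the same steps for Nadir: q_{Nadir} = 8.2 − 0.5q_{Kora}.
Substituting the second reaction function into the first: q_{Kora} = 9.5 − 0.5(8.2 − 0.5q_{Kora}), which gives 0.75q_{Kora} = 5.4 ⇒ q_{Kora} = 7.2.
Then q_{Nadir} = 8.2 − 0.5·7.2 = 4.6.

7.2, 4.6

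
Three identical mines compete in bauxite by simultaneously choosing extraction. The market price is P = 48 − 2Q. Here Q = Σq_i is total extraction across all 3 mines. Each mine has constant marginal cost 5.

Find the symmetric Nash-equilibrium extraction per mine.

5.375

A representative mine's profit is π_i = q_i(48 − 2Q) − 5q_i, with Q = q_i + Σ_{j≠i} q_j.
First-order condition: 43 − 4q_i − 2Σ_{j≠i} q_j = 0.
In a symmetric equilibrium every mine chooses the same q, so Σ_{j≠i} q_j = 2q. The condition becomes 43 − 8q = 0, giving q = 43/8 = 5.375.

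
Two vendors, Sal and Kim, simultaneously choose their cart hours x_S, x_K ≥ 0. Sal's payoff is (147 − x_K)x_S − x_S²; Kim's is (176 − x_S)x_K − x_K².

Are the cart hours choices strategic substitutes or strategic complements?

Expanding Sal's payoff: 147x_S − x_Kx_S − x_S².
∂π/∂x_S = 147 − x_K − 2x_S = 0, so x_S = 73.5 − 0.5x_K.
The best-response slope dx_S/dx_K = −0.5 < 0: the reaction function is downward-sloping, so the choices are strategic substitutes.

strategic substitutes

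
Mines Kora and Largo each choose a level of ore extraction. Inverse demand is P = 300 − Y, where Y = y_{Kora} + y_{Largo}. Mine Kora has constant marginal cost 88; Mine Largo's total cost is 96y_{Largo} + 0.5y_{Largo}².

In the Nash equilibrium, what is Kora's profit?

7464.96

Mine Kora's profit: π = y_{Kora}(300 − (y_{Kora} + y_{Largo})) − 88y_{Kora}.
∂π/∂y_{Kora} = 212 − 2y_{Kora} − y_{Largo} = 0, so y_{Kora} = 106 − 0.5y_{Largo}.
For Largo: ∂π/∂y_{Largo} = 204 − 3y_{Largo} − y_{Kora} = 0 ⇒ y_{Largo} = 68 − (1/3)y_{Kora}.
Substituting the second reaction function into the first: y_{Kora} = 106 − 0.5(68 − (1/3)y_{Kora}), which gives (5/6)y_{Kora} = 72 ⇒ y_{Kora} = 86.4.
Then y_{Largo} = 68 − (1/3)·86.4 = 39.2.
Price P = 300 − 125.6 = 174.4.
Kora's profit: (174.4 − 88)·86.4 = 7464.96.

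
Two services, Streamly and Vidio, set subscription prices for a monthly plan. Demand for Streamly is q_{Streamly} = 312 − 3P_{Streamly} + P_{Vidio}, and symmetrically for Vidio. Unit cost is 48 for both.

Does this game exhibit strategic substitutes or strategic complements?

Streamly's profit: π = (P_{Streamly} − 48)(312 − 3P_{Streamly} + P_{Vidio}).
∂π/∂P_{Streamly} = 456 − 6P_{Streamly} + P_{Vidio} = 0 ⇒ P_{Streamly} = 76 + (1/6)P_{Vidio}.
The best-response slope dP_{Streamly}/dP_{Vidio} = 1/6 > 0: the reaction function is upward-sloping, so the choices are strategic complements.

strategic complements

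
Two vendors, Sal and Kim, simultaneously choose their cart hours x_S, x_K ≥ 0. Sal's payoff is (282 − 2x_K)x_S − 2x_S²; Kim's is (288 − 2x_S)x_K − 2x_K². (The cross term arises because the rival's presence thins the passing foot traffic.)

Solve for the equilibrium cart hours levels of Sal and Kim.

46, 49

Expanding Sal's payoff: 282x_S − 2x_Kx_S − 2x_S².
∂π/∂x_S = 282 − 2x_K − 4x_S = 0, so x_S = 70.5 − 0.5x_K.
Likewise for Kim: x_K = 72 − 0.5x_S.
Substituting the second reaction function into the first: x_S = 70.5 − 0.5(72 − 0.5x_S), which gives 0.75x_S = 34.5 ⇒ x_S = 46.
Then x_K = 72 − 0.5·46 = 49.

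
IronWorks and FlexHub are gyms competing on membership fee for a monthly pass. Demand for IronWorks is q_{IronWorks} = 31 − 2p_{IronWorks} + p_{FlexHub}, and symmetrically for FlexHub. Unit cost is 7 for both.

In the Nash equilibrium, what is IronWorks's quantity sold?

IronWorks's profit: π = (p_{IronWorks} − 7)(31 − 2p_{IronWorks} + p_{FlexHub}).
∂π/∂p_{IronWorks} = 45 − 4p_{IronWorks} + p_{FlexHub} = 0 ⇒ p_{IronWorks} = 11.25 + 0.25p_{FlexHub}.
The game is symmetric, so in equilibrium p_{FlexHub} = p_{IronWorks}: the reaction function gives 0.75p_{IronWorks} = 11.25, hence p_{IronWorks} = 15.
q_{IronWorks} = 31 − 2·15 + 15 = 16.

16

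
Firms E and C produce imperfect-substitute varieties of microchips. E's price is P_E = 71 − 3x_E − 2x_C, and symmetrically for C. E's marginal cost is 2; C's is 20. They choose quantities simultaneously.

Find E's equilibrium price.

Firm E's profit: π = x_E(71 − 3x_E − 2x_C) − 2x_E.
∂π/∂x_E = 69 − 6x_E − 2x_C = 0 ⇒ x_E = 11.5 − (1/3)x_C.
Similarly x_C = 8.5 − (1/3)x_E.
Plugging x_C into E's best response: x_E = 11.5 − (1/3)(8.5 − (1/3)x_E) ⇒ (8/9)x_E = 26/3, so x_E = 9.75.
Then x_C = 8.5 − (1/3)·9.75 = 5.25.
P_E = 71 − 3·9.75 − 2·5.25 = 31.25.

31.25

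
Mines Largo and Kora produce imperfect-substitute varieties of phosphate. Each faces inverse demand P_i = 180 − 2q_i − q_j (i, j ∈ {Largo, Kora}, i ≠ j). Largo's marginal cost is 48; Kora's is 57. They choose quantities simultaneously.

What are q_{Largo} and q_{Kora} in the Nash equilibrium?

Mine Largo's profit: π = q_{Largo}(180 − 2q_{Largo} − q_{Kora}) − 48q_{Largo}.
∂π/∂q_{Largo} = 132 − 4q_{Largo} − q_{Kora} = 0 ⇒ q_{Largo} = 33 − 0.25q_{Kora}.
Similarly q_{Kora} = 30.75 − 0.25q_{Largo}.
Solving the two reaction functions simultaneously: (1 − (−0.25)(−0.25))q_{Largo} = 33 − 0.25·30.75, so 0.9375q_{Largo} = 25.3125 and q_{Largo} = 27.
Then q_{Kora} = 30.75 − 0.25·27 = 24.

27, 24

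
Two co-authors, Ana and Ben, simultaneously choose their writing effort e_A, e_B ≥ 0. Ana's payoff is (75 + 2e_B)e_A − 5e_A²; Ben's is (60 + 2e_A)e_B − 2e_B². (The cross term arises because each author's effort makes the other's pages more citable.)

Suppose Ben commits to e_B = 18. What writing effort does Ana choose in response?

11.1

Expanding Ana's payoff: 75e_A + 2e_Be_A − 5e_A².
∂π/∂e_A = 75 + 2e_B − 10e_A = 0, so e_A = 7.5 + 0.2e_B.
At e_B = 18: e_A = 7.5 + 0.2·18 = 11.1.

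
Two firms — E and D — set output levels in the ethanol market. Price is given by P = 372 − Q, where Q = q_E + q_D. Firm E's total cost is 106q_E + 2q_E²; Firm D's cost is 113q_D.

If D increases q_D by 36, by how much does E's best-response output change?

Firm E's profit: π = q_E(372 − (q_E + q_D)) − 106q_E − 2q_E².
∂π/∂q_E = 266 − 6q_E − q_D = 0, so q_E = 133/3 − (1/6)q_D.
The reaction-function slope is −1/6, so a 36-unit rise in q_D moves q_E by −1/6 × 36 = −6. E's best response falls — the actions are strategic substitutes.

-6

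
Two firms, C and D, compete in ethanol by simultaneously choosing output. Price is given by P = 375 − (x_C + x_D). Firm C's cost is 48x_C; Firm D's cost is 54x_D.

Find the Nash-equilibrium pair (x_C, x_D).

111, 105

Firm C's profit: π = x_C(375 − (x_C + x_D)) − 48x_C.
∂π/∂x_C = 327 − 2x_C − x_D = 0, so x_C = 163.5 − 0.5x_D.
By the same steps for D: x_D = 160.5 − 0.5x_C.
Substituting the second reaction function into the first: x_C = 163.5 − 0.5(160.5 − 0.5x_C), which gives 0.75x_C = 83.25 ⇒ x_C = 111.
Then x_D = 160.5 − 0.5·111 = 105.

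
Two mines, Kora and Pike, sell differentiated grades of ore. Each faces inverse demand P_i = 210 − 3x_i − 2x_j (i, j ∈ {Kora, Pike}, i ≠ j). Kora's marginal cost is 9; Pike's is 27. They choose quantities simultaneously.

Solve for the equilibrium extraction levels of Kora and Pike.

Mine Kora's profit: π = x_{Kora}(210 − 3x_{Kora} − 2x_{Pike}) − 9x_{Kora}.
∂π/∂x_{Kora} = 201 − 6x_{Kora} − 2x_{Pike} = 0 ⇒ x_{Kora} = 33.5 − (1/3)x_{Pike}.
Similarly x_{Pike} = 30.5 − (1/3)x_{Kora}.
Plugging x_{Pike} into Kora's best response: x_{Kora} = 33.5 − (1/3)(30.5 − (1/3)x_{Kora}) ⇒ (8/9)x_{Kora} = 70/3, so x_{Kora} = 26.25.
Then x_{Pike} = 30.5 − (1/3)·26.25 = 21.75.

26.25, 21.75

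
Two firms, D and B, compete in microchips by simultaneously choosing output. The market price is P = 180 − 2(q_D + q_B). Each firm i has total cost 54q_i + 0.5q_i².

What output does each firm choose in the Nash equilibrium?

18

Firm D's profit: π = q_D(180 − 2(q_D + q_B)) − 54q_D − 0.5q_D².
∂π/∂q_D = 126 − 5q_D − 2q_B = 0, so q_D = 25.2 − 0.4q_B.
By symmetry q_B = q_D; substituting into the reaction function, 1.4q_D = 25.2 and q_D = 18.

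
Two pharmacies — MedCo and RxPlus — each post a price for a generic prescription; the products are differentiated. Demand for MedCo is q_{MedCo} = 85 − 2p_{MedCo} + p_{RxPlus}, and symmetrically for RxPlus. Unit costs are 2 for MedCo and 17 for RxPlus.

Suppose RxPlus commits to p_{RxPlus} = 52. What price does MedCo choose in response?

35.25

MedCo's profit: π = (p_{MedCo} − 2)(85 − 2p_{MedCo} + p_{RxPlus}).
∂π/∂p_{MedCo} = 89 − 4p_{MedCo} + p_{RxPlus} = 0 ⇒ p_{MedCo} = 22.25 + 0.25p_{RxPlus}.
At p_{RxPlus} = 52: p_{MedCo} = 22.25 + 0.25·52 = 35.25.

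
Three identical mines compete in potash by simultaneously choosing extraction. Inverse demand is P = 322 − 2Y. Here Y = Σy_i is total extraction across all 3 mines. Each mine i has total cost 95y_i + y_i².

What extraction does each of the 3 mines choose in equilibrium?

22.7

A representative mine's profit is π_i = y_i(322 − 2Y) − 95y_i − y_i², with Y = y_i + Σ_{j≠i} y_j.
First-order condition: 227 − 6y_i − 2Σ_{j≠i} y_j = 0.
With identical mines, set every y_j = y: then 227 − 6y − 4y = 0, i.e. y = 227/10 = 22.7.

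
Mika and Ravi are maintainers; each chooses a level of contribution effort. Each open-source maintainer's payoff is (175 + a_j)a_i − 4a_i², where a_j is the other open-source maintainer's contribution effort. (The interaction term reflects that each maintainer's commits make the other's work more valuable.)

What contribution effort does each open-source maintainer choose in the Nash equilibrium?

25

Mika's payoff is (175 + a_R)a_M − 4a_M².
∂π/∂a_M = 175 + a_R − 8a_M = 0, so a_M = 21.875 + 0.125a_R.
By symmetry a_R = a_M; substituting into the reaction function, 0.875a_M = 21.875 and a_M = 25.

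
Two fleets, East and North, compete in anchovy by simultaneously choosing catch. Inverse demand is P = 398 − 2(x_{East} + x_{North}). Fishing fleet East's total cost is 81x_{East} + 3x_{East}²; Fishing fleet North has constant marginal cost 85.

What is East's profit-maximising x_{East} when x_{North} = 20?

27.7

Fishing fleet East's profit: π = x_{East}(398 − 2(x_{East} + x_{North})) − 81x_{East} − 3x_{East}².
∂π/∂x_{East} = 317 − 10x_{East} − 2x_{North} = 0, so x_{East} = 31.7 − 0.2x_{North}.
At x_{North} = 20: x_{East} = 31.7 − 0.2·20 = 27.7.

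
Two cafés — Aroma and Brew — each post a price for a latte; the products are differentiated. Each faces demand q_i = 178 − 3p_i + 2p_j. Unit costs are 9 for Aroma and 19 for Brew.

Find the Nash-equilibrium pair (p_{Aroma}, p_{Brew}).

53.125, 56.875

Aroma's profit: π = (p_{Aroma} − 9)(178 − 3p_{Aroma} + 2p_{Brew}).
∂π/∂p_{Aroma} = 205 − 6p_{Aroma} + 2p_{Brew} = 0 ⇒ p_{Aroma} = 205/6 + (1/3)p_{Brew}.
Similarly p_{Brew} = 235/6 + (1/3)p_{Aroma}.
Solving the two reaction functions simultaneously: (1 − (1/3)(1/3))p_{Aroma} = 205/6 + (1/3)·(235/6), so (8/9)p_{Aroma} = 425/9 and p_{Aroma} = 53.125.
Then p_{Brew} = 235/6 + (1/3)·53.125 = 56.875.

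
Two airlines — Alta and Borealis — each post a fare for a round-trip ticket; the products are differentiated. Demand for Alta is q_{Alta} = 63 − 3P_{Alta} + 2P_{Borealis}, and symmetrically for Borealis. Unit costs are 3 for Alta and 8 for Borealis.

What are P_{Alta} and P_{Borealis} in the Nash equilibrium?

18.9375, 20.8125

Alta's profit: π = (P_{Alta} − 3)(63 − 3P_{Alta} + 2P_{Borealis}).
∂π/∂P_{Alta} = 72 − 6P_{Alta} + 2P_{Borealis} = 0 ⇒ P_{Alta} = 12 + (1/3)P_{Borealis}.
Similarly P_{Borealis} = 14.5 + (1/3)P_{Alta}.
Solving the two reaction functions simultaneously: (1 − (1/3)(1/3))P_{Alta} = 12 + (1/3)·14.5, so (8/9)P_{Alta} = 101/6 and P_{Alta} = 18.9375.
Then P_{Borealis} = 14.5 + (1/3)·18.9375 = 20.8125.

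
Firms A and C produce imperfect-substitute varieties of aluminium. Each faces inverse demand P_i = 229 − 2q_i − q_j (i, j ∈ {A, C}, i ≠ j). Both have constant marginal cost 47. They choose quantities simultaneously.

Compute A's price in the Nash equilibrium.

119.8

Firm A's profit: π = q_A(229 − 2q_A − q_C) − 47q_A.
∂π/∂q_A = 182 − 4q_A − q_C = 0 ⇒ q_A = 45.5 − 0.25q_C.
Setting q_A = q_C in the reaction function: q_A = 45.5 − 0.25q_A, so q_A = 45.5 / 1.25 = 36.4.
P_A = 229 − 2·36.4 − 36.4 = 119.8.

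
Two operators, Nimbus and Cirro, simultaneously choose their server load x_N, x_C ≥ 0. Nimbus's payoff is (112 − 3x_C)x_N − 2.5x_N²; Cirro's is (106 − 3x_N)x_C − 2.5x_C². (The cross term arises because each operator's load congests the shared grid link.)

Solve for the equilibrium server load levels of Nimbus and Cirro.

Expanding Nimbus's payoff: 112x_N − 3x_Cx_N − 2.5x_N².
∂π/∂x_N = 112 − 3x_C − 5x_N = 0, so x_N = 22.4 − 0.6x_C.
Likewise for Cirro: x_C = 21.2 − 0.6x_N.
Solving the two reaction functions simultaneously: (1 − (−0.6)(−0.6))x_N = 22.4 − 0.6·21.2, so 0.64x_N = 9.68 and x_N = 15.125.
Then x_C = 21.2 − 0.6·15.125 = 12.125.

15.125, 12.125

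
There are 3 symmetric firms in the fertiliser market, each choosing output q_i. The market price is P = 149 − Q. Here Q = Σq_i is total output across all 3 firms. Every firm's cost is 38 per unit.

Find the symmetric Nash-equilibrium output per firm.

A representative firm's profit is π_i = q_i(149 − Q) − 38q_i, with Q = q_i + Σ_{j≠i} q_j.
First-order condition: 111 − 2q_i − Σ_{j≠i} q_j = 0.
In a symmetric equilibrium every firm chooses the same q, so Σ_{j≠i} q_j = 2q. The condition becomes 111 − 4q = 0, giving q = 111/4 = 27.75.

27.75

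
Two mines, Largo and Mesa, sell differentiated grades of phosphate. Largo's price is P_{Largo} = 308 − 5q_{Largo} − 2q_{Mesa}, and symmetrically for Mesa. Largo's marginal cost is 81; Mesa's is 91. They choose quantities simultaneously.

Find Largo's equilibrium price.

176.625

Mine Largo's profit: π = q_{Largo}(308 − 5q_{Largo} − 2q_{Mesa}) − 81q_{Largo}.
∂π/∂q_{Largo} = 227 − 10q_{Largo} − 2q_{Mesa} = 0 ⇒ q_{Largo} = 22.7 − 0.2q_{Mesa}.
Similarly q_{Mesa} = 21.7 − 0.2q_{Largo}.
Plugging q_{Mesa} into Largo's best response: q_{Largo} = 22.7 − 0.2(21.7 − 0.2q_{Largo}) ⇒ 0.96q_{Largo} = 18.36, so q_{Largo} = 19.125.
Then q_{Mesa} = 21.7 − 0.2·19.125 = 17.875.
P_{Largo} = 308 − 5·19.125 − 2·17.875 = 176.625.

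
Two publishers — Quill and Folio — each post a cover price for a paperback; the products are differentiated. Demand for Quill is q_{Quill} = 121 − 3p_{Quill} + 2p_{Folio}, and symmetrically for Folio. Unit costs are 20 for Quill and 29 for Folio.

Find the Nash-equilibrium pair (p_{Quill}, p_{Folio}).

46.9375, 50.3125

Quill's profit: π = (p_{Quill} − 20)(121 − 3p_{Quill} + 2p_{Folio}).
∂π/∂p_{Quill} = 181 − 6p_{Quill} + 2p_{Folio} = 0 ⇒ p_{Quill} = 181/6 + (1/3)p_{Folio}.
Similarly p_{Folio} = 104/3 + (1/3)p_{Quill}.
Solving the two reaction functions simultaneously: (1 − (1/3)(1/3))p_{Quill} = 181/6 + (1/3)·(104/3), so (8/9)p_{Quill} = 751/18 and p_{Quill} = 46.9375.
Then p_{Folio} = 104/3 + (1/3)·46.9375 = 50.3125.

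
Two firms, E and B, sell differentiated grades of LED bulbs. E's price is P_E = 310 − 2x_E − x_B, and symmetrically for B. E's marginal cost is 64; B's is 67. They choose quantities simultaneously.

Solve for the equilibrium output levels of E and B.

49.4, 48.4

Firm E's profit: π = x_E(310 − 2x_E − x_B) − 64x_E.
∂π/∂x_E = 246 − 4x_E − x_B = 0 ⇒ x_E = 61.5 − 0.25x_B.
Similarly x_B = 60.75 − 0.25x_E.
Plugging x_B into E's best response: x_E = 61.5 − 0.25(60.75 − 0.25x_E) ⇒ 0.9375x_E = 46.3125, so x_E = 49.4.
Then x_B = 60.75 − 0.25·49.4 = 48.4.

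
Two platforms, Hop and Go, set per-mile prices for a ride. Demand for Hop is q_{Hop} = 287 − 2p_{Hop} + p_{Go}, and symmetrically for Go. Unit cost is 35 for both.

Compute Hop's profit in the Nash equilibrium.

14112

Hop's profit: π = (p_{Hop} − 35)(287 − 2p_{Hop} + p_{Go}).
∂π/∂p_{Hop} = 357 − 4p_{Hop} + p_{Go} = 0 ⇒ p_{Hop} = 89.25 + 0.25p_{Go}.
Setting p_{Hop} = p_{Go} in the reaction function: p_{Hop} = 89.25 + 0.25p_{Hop}, so p_{Hop} = 89.25 / 0.75 = 119.
q_{Hop} = 287 − 2·119 + 119 = 168.
Profit = (119 − 35)·168 = 14112.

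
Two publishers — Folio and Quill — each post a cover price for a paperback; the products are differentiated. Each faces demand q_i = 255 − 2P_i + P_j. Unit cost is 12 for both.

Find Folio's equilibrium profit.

13122

Folio's profit: π = (P_{Folio} − 12)(255 − 2P_{Folio} + P_{Quill}).
∂π/∂P_{Folio} = 279 − 4P_{Folio} + P_{Quill} = 0 ⇒ P_{Folio} = 69.75 + 0.25P_{Quill}.
Setting P_{Folio} = P_{Quill} in the reaction function: P_{Folio} = 69.75 + 0.25P_{Folio}, so P_{Folio} = 69.75 / 0.75 = 93.
q_{Folio} = 255 − 2·93 + 93 = 162.
Profit = (93 − 12)·162 = 13122.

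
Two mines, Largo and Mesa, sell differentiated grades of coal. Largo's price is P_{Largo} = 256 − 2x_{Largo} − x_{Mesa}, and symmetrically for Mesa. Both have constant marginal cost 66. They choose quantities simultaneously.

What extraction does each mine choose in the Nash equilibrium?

38

Mine Largo's profit: π = x_{Largo}(256 − 2x_{Largo} − x_{Mesa}) − 66x_{Largo}.
∂π/∂x_{Largo} = 190 − 4x_{Largo} − x_{Mesa} = 0 ⇒ x_{Largo} = 47.5 − 0.25x_{Mesa}.
The game is symmetric, so in equilibrium x_{Mesa} = x_{Largo}: the reaction function gives 1.25x_{Largo} = 47.5, hence x_{Largo} = 38.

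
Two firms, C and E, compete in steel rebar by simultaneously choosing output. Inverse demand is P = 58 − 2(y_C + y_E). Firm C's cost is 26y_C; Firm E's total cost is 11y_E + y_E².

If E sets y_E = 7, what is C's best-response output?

4.5

Firm C's profit: π = y_C(58 − 2(y_C + y_E)) − 26y_C.
∂π/∂y_C = 32 − 4y_C − 2y_E = 0, so y_C = 8 − 0.5y_E.
At y_E = 7: y_C = 8 − 0.5·7 = 4.5.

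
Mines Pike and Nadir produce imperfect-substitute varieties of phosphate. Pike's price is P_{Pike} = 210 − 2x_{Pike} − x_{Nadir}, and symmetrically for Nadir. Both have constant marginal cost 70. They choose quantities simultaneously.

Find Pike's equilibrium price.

Mine Pike's profit: π = x_{Pike}(210 − 2x_{Pike} − x_{Nadir}) − 70x_{Pike}.
∂π/∂x_{Pike} = 140 − 4x_{Pike} − x_{Nadir} = 0 ⇒ x_{Pike} = 35 − 0.25x_{Nadir}.
By symmetry x_{Nadir} = x_{Pike}; substituting into the reaction function, 1.25x_{Pike} = 35 and x_{Pike} = 28.
P_{Pike} = 210 − 2·28 − 28 = 126.

126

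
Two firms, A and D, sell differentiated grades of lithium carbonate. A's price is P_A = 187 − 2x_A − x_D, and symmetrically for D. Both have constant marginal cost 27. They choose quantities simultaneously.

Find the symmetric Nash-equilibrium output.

32

Firm A's profit: π = x_A(187 − 2x_A − x_D) − 27x_A.
∂π/∂x_A = 160 − 4x_A − x_D = 0 ⇒ x_A = 40 − 0.25x_D.
By symmetry x_D = x_A; substituting into the reaction function, 1.25x_A = 40 and x_A = 32.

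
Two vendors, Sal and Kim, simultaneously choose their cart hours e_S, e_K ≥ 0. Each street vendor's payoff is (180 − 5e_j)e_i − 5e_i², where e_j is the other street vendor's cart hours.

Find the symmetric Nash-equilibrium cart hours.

12

Sal's payoff is (180 − 5e_K)e_S − 5e_S².
∂π/∂e_S = 180 − 5e_K − 10e_S = 0, so e_S = 18 − 0.5e_K.
Setting e_S = e_K in the reaction function: e_S = 18 − 0.5e_S, so e_S = 18 / 1.5 = 12.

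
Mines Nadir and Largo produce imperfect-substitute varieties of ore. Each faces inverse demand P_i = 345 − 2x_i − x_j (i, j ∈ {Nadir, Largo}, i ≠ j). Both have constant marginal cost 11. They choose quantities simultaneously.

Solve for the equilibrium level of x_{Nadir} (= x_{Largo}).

66.8

Mine Nadir's profit: π = x_{Nadir}(345 − 2x_{Nadir} − x_{Largo}) − 11x_{Nadir}.
∂π/∂x_{Nadir} = 334 − 4x_{Nadir} − x_{Largo} = 0 ⇒ x_{Nadir} = 83.5 − 0.25x_{Largo}.
Setting x_{Nadir} = x_{Largo} in the reaction function: x_{Nadir} = 83.5 − 0.25x_{Nadir}, so x_{Nadir} = 83.5 / 1.25 = 66.8.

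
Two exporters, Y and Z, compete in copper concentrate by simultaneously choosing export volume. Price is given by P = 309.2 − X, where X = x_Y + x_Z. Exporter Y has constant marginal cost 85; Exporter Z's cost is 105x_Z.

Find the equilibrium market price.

Exporter Y's profit: π = x_Y(309.2 − (x_Y + x_Z)) − 85x_Y.
∂π/∂x_Y = 224.2 − 2x_Y − x_Z = 0, so x_Y = 112.1 − 0.5x_Z.
By the same steps for Z: x_Z = 102.1 − 0.5x_Y.
Plugging x_Z into Y's best response: x_Y = 112.1 − 0.5(102.1 − 0.5x_Y) ⇒ 0.75x_Y = 61.05, so x_Y = 81.4.
Then x_Z = 102.1 − 0.5·81.4 = 61.4.
Equilibrium price: P = 309.2 − 142.8 = 166.4.

166.4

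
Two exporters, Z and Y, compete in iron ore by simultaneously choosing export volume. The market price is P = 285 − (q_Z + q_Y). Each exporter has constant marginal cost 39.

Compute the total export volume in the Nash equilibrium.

164

Exporter Z's profit: π = q_Z(285 − (q_Z + q_Y)) − 39q_Z.
∂π/∂q_Z = 246 − 2q_Z − q_Y = 0, so q_Z = 123 − 0.5q_Y.
Setting q_Z = q_Y in the reaction function: q_Z = 123 − 0.5q_Z, so q_Z = 123 / 1.5 = 82.
Total export volume: 82 + 82 = 164.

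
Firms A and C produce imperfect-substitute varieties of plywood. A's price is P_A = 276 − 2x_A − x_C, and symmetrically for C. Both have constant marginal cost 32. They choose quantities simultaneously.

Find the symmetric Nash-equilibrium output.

Firm A's profit: π = x_A(276 − 2x_A − x_C) − 32x_A.
∂π/∂x_A = 244 − 4x_A − x_C = 0 ⇒ x_A = 61 − 0.25x_C.
By symmetry x_C = x_A; substituting into the reaction function, 1.25x_A = 61 and x_A = 48.8.

48.8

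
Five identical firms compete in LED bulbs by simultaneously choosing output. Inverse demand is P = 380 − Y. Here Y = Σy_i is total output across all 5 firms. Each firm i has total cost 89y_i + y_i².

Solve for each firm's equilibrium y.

A representative firm's profit is π_i = y_i(380 − Y) − 89y_i − y_i², with Y = y_i + Σ_{j≠i} y_j.
First-order condition: 291 − 4y_i − Σ_{j≠i} y_j = 0.
With identical firms, set every y_j = y: then 291 − 4y − 4y = 0, i.e. y = 291/8 = 36.375.

36.375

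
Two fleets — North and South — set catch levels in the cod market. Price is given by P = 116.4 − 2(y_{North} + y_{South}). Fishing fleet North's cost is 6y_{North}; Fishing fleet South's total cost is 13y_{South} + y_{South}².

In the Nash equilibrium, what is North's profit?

Fishing fleet North's profit: π = y_{North}(116.4 − 2(y_{North} + y_{South})) − 6y_{North}.
∂π/∂y_{North} = 110.4 − 4y_{North} − 2y_{South} = 0, so y_{North} = 27.6 − 0.5y_{South}.
For South: ∂π/∂y_{South} = 103.4 − 6y_{South} − 2y_{North} = 0 ⇒ y_{South} = 517/30 − (1/3)y_{North}.
Substituting the second reaction function into the first: y_{North} = 27.6 − 0.5(517/30 − (1/3)y_{North}), which gives (5/6)y_{North} = 1139/60 ⇒ y_{North} = 22.78.
Then y_{South} = 517/30 − (1/3)·22.78 = 9.64.
Price P = 116.4 − 2·32.42 = 51.56.
North's profit: (51.56 − 6)·22.78 = 1037.8568.

1037.8568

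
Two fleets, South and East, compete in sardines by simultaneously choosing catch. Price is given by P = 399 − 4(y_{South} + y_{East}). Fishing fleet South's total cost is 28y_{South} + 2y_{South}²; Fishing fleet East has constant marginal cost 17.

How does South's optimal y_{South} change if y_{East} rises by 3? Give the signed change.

Fishing fleet South's profit: π = y_{South}(399 − 4(y_{South} + y_{East})) − 28y_{South} − 2y_{South}².
∂π/∂y_{South} = 371 − 12y_{South} − 4y_{East} = 0, so y_{South} = 371/12 − (1/3)y_{East}.
The reaction-function slope is −1/3, so a 3-unit rise in y_{East} moves y_{South} by −1/3 × 3 = −1. South's best response falls — the actions are strategic substitutes.

-1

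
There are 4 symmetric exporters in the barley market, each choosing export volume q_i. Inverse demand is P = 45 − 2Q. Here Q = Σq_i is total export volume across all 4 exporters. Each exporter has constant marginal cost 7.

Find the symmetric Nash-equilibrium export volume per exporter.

3.8

A representative exporter's profit is π_i = q_i(45 − 2Q) − 7q_i, with Q = q_i + Σ_{j≠i} q_j.
First-order condition: 38 − 4q_i − 2Σ_{j≠i} q_j = 0.
With identical exporters, set every q_j = q: then 38 − 4q − 6q = 0, i.e. q = 38/10 = 3.8.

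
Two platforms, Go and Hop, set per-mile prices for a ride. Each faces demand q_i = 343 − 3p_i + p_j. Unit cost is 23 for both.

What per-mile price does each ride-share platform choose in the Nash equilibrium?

82.4

Go's profit: π = (p_{Go} − 23)(343 − 3p_{Go} + p_{Hop}).
∂π/∂p_{Go} = 412 − 6p_{Go} + p_{Hop} = 0 ⇒ p_{Go} = 206/3 + (1/6)p_{Hop}.
Setting p_{Go} = p_{Hop} in the reaction function: p_{Go} = 206/3 + (1/6)p_{Go}, so p_{Go} = (206/3) / (5/6) = 82.4.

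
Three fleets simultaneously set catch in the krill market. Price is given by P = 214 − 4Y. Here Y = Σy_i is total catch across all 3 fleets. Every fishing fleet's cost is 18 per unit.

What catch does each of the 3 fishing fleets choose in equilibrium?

A representative fishing fleet's profit is π_i = y_i(214 − 4Y) − 18y_i, with Y = y_i + Σ_{j≠i} y_j.
First-order condition: 196 − 8y_i − 4Σ_{j≠i} y_j = 0.
Imposing symmetry (y_j = y for all j) turns Σ_{j≠i} y_j into 2y, so 196 = 16y and y = 12.25.

12.25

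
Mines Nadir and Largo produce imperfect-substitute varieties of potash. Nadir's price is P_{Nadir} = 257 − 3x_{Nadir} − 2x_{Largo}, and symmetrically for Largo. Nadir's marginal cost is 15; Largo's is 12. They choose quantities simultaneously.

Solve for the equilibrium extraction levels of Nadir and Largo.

Mine Nadir's profit: π = x_{Nadir}(257 − 3x_{Nadir} − 2x_{Largo}) − 15x_{Nadir}.
∂π/∂x_{Nadir} = 242 − 6x_{Nadir} − 2x_{Largo} = 0 ⇒ x_{Nadir} = 121/3 − (1/3)x_{Largo}.
Similarly x_{Largo} = 245/6 − (1/3)x_{Nadir}.
Substituting the second reaction function into the first: x_{Nadir} = 121/3 − (1/3)(245/6 − (1/3)x_{Nadir}), which gives (8/9)x_{Nadir} = 481/18 ⇒ x_{Nadir} = 30.0625.
Then x_{Largo} = 245/6 − (1/3)·30.0625 = 30.8125.

30.0625, 30.8125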